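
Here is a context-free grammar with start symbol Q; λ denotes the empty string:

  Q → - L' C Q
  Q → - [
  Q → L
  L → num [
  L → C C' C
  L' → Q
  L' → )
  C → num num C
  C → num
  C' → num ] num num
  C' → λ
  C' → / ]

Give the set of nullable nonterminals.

Directly nullable (have an λ-production): C'.
No other nonterminal has a production whose RHS symbols are all nullable.

{ C' }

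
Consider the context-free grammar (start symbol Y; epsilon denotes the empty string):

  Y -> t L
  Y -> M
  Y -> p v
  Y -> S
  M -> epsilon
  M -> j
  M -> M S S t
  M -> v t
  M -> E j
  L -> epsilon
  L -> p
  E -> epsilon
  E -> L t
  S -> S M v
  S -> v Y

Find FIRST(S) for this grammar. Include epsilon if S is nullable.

{ v }

From S -> S M v: add FIRST(S) = { v }.
S -> v Y contributes {v}.
Union: FIRST(S) = { v }.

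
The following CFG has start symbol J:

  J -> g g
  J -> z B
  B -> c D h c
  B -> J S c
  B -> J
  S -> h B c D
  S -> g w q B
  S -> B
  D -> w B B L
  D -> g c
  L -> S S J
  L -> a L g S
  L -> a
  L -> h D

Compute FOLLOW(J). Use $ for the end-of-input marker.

{ $, a, c, g, h, z }

J is the start symbol, so $ ∈ FOLLOW(J).
In B -> J S c: add FIRST(S c) = { c, g, h, z }.
In B -> J: J is at the end, add FOLLOW(B) = { $, a, c, g, h, z }.
In L -> S S J: J is at the end, add FOLLOW(L) = { c, g, h, z }.
Union: FOLLOW(J) = { $, a, c, g, h, z }.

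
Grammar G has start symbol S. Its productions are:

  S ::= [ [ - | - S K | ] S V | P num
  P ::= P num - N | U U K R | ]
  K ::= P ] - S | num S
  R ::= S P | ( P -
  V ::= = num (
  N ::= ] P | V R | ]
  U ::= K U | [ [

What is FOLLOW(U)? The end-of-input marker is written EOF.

{ [, ], num }

In P ::= U U K R: add FIRST(U K R) = { [, ], num }.
In P ::= U U K R: add FIRST(K R) = { [, ], num }.
In U ::= K U: U is at the end, add FOLLOW(U) = { [, ], num }.
Union: FOLLOW(U) = { [, ], num }.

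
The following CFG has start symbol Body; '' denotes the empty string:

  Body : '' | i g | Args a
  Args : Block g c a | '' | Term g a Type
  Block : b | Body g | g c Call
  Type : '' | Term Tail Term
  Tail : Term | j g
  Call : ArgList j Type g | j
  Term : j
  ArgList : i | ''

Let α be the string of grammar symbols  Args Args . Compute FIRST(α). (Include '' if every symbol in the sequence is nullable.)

Add FIRST(Args)\{''} = { a, b, g, i, j }; Args is nullable, continue.
Add FIRST(Args)\{''} = { a, b, g, i, j }; Args is nullable, continue.
Every symbol is nullable, so include ''.

{ a, b, g, i, j, '' }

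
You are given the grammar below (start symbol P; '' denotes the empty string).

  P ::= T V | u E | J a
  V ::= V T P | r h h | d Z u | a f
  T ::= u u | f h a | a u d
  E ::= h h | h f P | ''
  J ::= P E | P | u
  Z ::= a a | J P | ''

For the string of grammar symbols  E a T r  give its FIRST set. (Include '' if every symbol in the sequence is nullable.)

{ a, h }

Add FIRST(E)\{''} = { h }; E is nullable, continue.
a is a terminal; add {a} and stop.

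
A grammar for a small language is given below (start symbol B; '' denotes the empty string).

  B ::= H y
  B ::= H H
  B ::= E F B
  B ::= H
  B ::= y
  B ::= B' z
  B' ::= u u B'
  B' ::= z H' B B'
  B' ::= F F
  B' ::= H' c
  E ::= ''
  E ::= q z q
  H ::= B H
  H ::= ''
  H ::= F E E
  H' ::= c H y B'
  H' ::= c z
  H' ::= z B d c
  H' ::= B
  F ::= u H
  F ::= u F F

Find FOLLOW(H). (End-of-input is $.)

In B ::= H y: add FIRST(y) = { y }.
In B ::= H H: add FIRST(H)\{''} = { c, q, u, y, z }.
  Since H is nullable, also add FOLLOW(B) = { $, c, d, q, u, y, z }.
In B ::= H H: H is at the end, add FOLLOW(B) = { $, c, d, q, u, y, z }.
In B ::= H: H is at the end, add FOLLOW(B) = { $, c, d, q, u, y, z }.
In H ::= B H: H is at the end, add FOLLOW(H) = { $, c, d, q, u, y, z }.
In H' ::= c H y B': add FIRST(y B') = { y }.
In F ::= u H: H is at the end, add FOLLOW(F) = { $, c, d, q, u, y, z }.
Union: FOLLOW(H) = { $, c, d, q, u, y, z }.

{ $, c, d, q, u, y, z }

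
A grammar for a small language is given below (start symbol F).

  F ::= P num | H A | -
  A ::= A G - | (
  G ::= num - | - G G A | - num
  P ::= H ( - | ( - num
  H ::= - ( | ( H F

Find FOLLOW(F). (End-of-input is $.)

{ $, (, - }

F is the start symbol, so $ ∈ FOLLOW(F).
In H ::= ( H F: F is at the end, add FOLLOW(H) = { (, - }.
Union: FOLLOW(F) = { $, (, - }.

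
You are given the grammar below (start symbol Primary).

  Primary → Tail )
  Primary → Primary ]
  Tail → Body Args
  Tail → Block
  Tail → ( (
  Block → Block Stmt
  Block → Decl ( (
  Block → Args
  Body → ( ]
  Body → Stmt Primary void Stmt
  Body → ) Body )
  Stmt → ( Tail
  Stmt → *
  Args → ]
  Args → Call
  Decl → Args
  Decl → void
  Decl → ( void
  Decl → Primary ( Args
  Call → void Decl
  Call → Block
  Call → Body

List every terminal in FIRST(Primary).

{ (, ), *, ], void }

From Primary → Tail ): add FIRST(Tail) = { (, ), *, ], void }.
From Primary → Primary ]: add FIRST(Primary) = { (, ), *, ], void }.
Union: FIRST(Primary) = { (, ), *, ], void }.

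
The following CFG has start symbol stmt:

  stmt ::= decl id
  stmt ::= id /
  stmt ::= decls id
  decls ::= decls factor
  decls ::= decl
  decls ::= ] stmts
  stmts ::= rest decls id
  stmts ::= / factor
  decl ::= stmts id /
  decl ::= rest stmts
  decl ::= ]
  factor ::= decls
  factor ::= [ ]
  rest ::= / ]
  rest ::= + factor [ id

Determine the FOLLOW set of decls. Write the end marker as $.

{ +, /, [, ], id }

In stmt ::= decls id: add FIRST(id) = { id }.
In decls ::= decls factor: add FIRST(factor) = { +, /, [, ] }.
In stmts ::= rest decls id: add FIRST(id) = { id }.
In factor ::= decls: decls is at the end, add FOLLOW(factor) = { +, /, [, ], id }.
Union: FOLLOW(decls) = { +, /, [, ], id }.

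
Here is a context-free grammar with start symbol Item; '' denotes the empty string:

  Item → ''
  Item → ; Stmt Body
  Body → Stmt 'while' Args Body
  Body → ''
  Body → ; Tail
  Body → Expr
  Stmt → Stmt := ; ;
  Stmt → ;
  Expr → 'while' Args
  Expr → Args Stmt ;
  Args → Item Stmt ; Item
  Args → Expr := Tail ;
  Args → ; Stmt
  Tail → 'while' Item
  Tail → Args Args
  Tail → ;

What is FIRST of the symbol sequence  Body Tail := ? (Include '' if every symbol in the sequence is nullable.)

Add FIRST(Body)\{''} = { 'while', ; }; Body is nullable, continue.
Add FIRST(Tail) = { 'while', ; }; Tail is not nullable, stop.

{ 'while', ; }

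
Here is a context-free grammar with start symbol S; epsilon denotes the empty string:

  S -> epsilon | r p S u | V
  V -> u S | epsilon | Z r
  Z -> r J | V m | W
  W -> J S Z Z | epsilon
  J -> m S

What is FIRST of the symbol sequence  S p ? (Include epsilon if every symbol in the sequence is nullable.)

Add FIRST(S)\{epsilon} = { m, r, u }; S is nullable, continue.
p is a terminal; add {p} and stop.

{ m, p, r, u }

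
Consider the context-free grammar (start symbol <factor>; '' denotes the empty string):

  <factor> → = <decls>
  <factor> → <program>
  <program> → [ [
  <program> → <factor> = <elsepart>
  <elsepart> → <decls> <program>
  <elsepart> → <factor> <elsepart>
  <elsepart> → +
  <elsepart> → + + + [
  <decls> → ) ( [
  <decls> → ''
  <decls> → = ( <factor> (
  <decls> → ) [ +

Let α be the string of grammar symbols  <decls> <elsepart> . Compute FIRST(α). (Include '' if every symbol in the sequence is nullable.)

Add FIRST(<decls>)\{''} = { ), = }; <decls> is nullable, continue.
Add FIRST(<elsepart>) = { ), +, =, [ }; <elsepart> is not nullable, stop.

{ ), +, =, [ }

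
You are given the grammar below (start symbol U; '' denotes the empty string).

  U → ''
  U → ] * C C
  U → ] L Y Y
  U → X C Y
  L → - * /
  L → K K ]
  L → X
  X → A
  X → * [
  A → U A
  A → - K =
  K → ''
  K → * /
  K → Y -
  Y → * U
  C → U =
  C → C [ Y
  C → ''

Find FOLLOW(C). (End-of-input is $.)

{ $, *, -, =, [, ] }

In U → ] * C C: add FIRST(C)\{''} = { *, -, =, [, ] }.
  Since C is nullable, also add FOLLOW(U) = { $, *, -, =, [, ] }.
In U → ] * C C: C is at the end, add FOLLOW(U) = { $, *, -, =, [, ] }.
In U → X C Y: add FIRST(Y) = { * }.
In C → C [ Y: add FIRST([ Y) = { [ }.
Union: FOLLOW(C) = { $, *, -, =, [, ] }.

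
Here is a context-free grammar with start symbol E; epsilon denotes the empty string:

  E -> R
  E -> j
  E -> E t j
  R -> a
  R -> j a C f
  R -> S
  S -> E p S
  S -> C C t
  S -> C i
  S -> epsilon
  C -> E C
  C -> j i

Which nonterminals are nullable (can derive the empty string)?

{ E, R, S }

Directly nullable (have an epsilon-production): S.
E -> R with every symbol nullable, so E is nullable.
R -> S with every symbol nullable, so R is nullable.
No other nonterminal has a production whose RHS symbols are all nullable.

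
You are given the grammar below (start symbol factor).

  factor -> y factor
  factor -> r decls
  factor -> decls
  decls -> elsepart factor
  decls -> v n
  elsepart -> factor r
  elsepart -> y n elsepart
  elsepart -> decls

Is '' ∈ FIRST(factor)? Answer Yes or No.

No nonterminal in this grammar is nullable.
No production of factor has an RHS whose symbols are all nullable, so factor is not nullable.

No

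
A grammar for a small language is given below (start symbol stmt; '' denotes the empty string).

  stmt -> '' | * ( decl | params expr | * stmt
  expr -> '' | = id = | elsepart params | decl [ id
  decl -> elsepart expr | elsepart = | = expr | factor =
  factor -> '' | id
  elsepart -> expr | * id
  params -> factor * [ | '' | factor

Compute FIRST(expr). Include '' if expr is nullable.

{ *, =, [, id, '' }

expr -> '' contributes ''.
expr -> = id = contributes {=}.
From expr -> elsepart params: elsepart, params nullable, take FIRST(elsepart) ∪ FIRST(params) = { *, =, [, id }; also '' since the whole RHS is nullable.
From expr -> decl [ id: decl nullable, take FIRST(decl) ∪ {[} = { *, =, [, id }.
Union: FIRST(expr) = { *, =, [, id, '' }.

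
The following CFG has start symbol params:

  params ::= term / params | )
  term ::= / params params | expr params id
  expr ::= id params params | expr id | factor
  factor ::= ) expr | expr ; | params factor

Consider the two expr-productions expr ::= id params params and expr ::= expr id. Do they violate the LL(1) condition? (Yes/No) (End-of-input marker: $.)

Yes

FIRST(id params params) = { id } and FIRST(expr id) = { ), /, id }.
Both contain id, so the two alternatives are not disjoint — LL(1) conflict.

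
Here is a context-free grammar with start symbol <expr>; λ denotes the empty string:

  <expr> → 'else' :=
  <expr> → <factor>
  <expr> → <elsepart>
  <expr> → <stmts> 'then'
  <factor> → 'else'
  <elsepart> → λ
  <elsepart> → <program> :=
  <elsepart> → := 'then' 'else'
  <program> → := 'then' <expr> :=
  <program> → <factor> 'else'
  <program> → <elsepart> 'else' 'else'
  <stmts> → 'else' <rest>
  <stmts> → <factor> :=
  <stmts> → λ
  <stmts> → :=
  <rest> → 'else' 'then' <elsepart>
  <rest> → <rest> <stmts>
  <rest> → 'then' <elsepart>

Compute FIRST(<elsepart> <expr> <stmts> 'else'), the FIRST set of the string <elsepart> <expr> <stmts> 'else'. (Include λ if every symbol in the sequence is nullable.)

Add FIRST(<elsepart>)\{λ} = { 'else', := }; <elsepart> is nullable, continue.
Add FIRST(<expr>)\{λ} = { 'else', 'then', := }; <expr> is nullable, continue.
Add FIRST(<stmts>)\{λ} = { 'else', := }; <stmts> is nullable, continue.
'else' is a terminal; add {'else'} and stop.

{ 'else', 'then', := }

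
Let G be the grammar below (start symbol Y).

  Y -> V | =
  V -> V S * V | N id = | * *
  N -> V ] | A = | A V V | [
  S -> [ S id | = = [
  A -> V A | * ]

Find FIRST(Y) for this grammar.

From Y -> V: add FIRST(V) = { *, [ }.
Y -> = contributes {=}.
Union: FIRST(Y) = { *, =, [ }.

{ *, =, [ }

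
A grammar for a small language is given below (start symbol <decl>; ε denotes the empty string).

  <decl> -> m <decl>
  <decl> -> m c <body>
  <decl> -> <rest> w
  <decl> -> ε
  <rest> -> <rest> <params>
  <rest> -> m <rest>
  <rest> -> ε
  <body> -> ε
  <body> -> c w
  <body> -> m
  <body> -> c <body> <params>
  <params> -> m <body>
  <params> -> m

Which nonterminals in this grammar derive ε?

Directly nullable (have an ε-production): <decl>, <rest>, <body>.
No other nonterminal has a production whose RHS symbols are all nullable.

{ <body>, <decl>, <rest> }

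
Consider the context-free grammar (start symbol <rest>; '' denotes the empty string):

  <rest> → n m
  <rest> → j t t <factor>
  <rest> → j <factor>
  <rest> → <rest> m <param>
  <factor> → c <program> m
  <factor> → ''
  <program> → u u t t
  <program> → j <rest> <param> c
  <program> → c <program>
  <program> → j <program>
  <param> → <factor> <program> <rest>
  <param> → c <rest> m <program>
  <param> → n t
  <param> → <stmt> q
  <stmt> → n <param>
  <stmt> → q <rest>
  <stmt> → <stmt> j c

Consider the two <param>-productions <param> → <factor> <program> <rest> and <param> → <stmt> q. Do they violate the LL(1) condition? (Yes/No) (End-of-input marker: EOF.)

No

FIRST(<factor> <program> <rest>) = { c, j, u } and FIRST(<stmt> q) = { n, q }.
The FIRST sets are disjoint and neither alternative is nullable — no conflict.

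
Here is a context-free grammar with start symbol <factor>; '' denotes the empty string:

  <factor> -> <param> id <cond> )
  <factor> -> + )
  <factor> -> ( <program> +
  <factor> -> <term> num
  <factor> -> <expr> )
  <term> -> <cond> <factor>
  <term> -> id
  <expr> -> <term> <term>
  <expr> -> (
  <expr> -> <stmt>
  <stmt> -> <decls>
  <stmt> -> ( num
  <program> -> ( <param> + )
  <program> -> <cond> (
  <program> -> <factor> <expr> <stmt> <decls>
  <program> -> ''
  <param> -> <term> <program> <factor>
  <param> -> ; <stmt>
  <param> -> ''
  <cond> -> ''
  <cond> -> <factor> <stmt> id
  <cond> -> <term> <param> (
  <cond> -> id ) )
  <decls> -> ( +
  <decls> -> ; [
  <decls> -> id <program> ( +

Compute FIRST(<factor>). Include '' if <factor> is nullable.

{ (, +, ;, id }

From <factor> -> <param> id <cond> ): <param> nullable, take FIRST(<param>) ∪ {id} = { (, +, ;, id }.
<factor> -> + ) contributes {+}.
<factor> -> ( <program> + contributes {(}.
From <factor> -> <term> num: add FIRST(<term>) = { (, +, ;, id }.
From <factor> -> <expr> ): add FIRST(<expr>) = { (, +, ;, id }.
Union: FIRST(<factor>) = { (, +, ;, id }.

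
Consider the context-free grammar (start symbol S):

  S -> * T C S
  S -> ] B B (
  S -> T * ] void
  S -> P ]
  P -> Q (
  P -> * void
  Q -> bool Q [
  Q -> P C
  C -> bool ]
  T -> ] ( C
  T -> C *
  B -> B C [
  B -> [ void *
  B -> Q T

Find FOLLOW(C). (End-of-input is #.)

{ (, *, [, ], bool }

In S -> * T C S: add FIRST(S) = { *, ], bool }.
In Q -> P C: C is at the end, add FOLLOW(Q) = { (, [, ], bool }.
In T -> ] ( C: C is at the end, add FOLLOW(T) = { (, *, [, bool }.
In T -> C *: add FIRST(*) = { * }.
In B -> B C [: add FIRST([) = { [ }.
Union: FOLLOW(C) = { (, *, [, ], bool }.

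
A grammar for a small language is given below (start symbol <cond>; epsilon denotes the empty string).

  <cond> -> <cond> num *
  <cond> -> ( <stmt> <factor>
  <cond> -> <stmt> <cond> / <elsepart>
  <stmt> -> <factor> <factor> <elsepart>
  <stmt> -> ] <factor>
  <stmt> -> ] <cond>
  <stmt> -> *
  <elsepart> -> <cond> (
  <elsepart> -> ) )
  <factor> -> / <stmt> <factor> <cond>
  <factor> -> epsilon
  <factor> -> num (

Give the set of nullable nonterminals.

Directly nullable (have an epsilon-production): <factor>.
No other nonterminal has a production whose RHS symbols are all nullable.

{ <factor> }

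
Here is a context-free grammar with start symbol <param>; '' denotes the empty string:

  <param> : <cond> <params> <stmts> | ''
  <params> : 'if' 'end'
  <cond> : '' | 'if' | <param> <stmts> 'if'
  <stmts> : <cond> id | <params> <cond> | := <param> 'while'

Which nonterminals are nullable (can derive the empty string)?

{ <cond>, <param> }

Directly nullable (have an ''-production): <param>, <cond>.
No other nonterminal has a production whose RHS symbols are all nullable.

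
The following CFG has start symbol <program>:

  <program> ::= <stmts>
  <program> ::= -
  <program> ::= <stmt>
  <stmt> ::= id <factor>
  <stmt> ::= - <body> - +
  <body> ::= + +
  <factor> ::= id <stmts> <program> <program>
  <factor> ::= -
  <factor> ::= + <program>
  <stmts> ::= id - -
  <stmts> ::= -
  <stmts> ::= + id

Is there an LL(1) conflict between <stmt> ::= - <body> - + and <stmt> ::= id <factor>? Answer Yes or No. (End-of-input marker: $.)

FIRST(- <body> - +) = { - } and FIRST(id <factor>) = { id }.
The FIRST sets are disjoint and neither alternative is nullable — no conflict.

No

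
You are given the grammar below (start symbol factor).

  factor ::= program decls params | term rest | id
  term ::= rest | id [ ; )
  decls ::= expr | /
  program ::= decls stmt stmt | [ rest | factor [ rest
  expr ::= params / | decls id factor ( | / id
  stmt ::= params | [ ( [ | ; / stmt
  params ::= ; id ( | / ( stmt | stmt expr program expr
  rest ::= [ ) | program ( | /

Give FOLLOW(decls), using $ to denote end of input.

{ /, ;, [, id }

In factor ::= program decls params: add FIRST(params) = { /, ;, [ }.
In program ::= decls stmt stmt: add FIRST(stmt stmt) = { /, ;, [ }.
In expr ::= decls id factor (: add FIRST(id factor () = { id }.
Union: FOLLOW(decls) = { /, ;, [, id }.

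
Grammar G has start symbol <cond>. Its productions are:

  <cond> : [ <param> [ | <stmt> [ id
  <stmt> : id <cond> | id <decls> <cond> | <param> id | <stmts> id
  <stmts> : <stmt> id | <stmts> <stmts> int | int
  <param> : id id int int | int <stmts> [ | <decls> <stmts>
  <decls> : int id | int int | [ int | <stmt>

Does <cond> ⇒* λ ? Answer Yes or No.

No

No nonterminal in this grammar is nullable.
No production of <cond> has an RHS whose symbols are all nullable, so <cond> is not nullable.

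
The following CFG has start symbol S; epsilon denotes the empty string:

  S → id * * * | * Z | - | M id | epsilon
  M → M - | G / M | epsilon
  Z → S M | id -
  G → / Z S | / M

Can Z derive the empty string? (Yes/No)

Z → S M and each of S, M is nullable, so Z ⇒* epsilon.

Yes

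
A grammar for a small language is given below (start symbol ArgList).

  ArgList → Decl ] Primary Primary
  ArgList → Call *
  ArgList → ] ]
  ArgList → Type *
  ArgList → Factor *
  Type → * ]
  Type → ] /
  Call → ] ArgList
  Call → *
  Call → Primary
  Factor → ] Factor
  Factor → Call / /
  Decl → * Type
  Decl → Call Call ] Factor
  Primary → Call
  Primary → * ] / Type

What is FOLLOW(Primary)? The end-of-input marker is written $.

{ $, *, /, ] }

In ArgList → Decl ] Primary Primary: add FIRST(Primary) = { *, ] }.
In ArgList → Decl ] Primary Primary: Primary is at the end, add FOLLOW(ArgList) = { $, *, /, ] }.
In Call → Primary: Primary is at the end, add FOLLOW(Call) = { $, *, /, ] }.
Union: FOLLOW(Primary) = { $, *, /, ] }.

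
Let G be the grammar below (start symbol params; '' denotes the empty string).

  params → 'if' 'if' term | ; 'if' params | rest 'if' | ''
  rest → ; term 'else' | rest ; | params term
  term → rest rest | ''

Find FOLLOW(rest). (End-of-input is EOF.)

{ EOF, 'else', 'if', ; }

In params → rest 'if': add FIRST('if') = { 'if' }.
In rest → rest ;: add FIRST(;) = { ; }.
In term → rest rest: add FIRST(rest)\{''} = { 'if', ; }.
  Since rest is nullable, also add FOLLOW(term) = { EOF, 'else', 'if', ; }.
In term → rest rest: rest is at the end, add FOLLOW(term) = { EOF, 'else', 'if', ; }.
Union: FOLLOW(rest) = { EOF, 'else', 'if', ; }.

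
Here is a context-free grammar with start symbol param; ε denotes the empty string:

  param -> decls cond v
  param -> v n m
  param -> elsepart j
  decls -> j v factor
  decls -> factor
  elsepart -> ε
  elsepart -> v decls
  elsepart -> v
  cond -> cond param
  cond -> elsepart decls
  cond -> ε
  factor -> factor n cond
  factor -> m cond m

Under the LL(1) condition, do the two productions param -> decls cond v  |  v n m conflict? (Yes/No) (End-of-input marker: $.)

FIRST(decls cond v) = { j, m } and FIRST(v n m) = { v }.
The FIRST sets are disjoint and neither alternative is nullable — no conflict.

No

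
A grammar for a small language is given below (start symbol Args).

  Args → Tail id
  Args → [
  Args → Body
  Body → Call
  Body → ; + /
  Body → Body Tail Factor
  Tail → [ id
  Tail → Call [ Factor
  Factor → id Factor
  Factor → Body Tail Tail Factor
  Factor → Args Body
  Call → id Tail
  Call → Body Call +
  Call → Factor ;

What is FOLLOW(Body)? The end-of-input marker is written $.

In Args → Body: Body is at the end, add FOLLOW(Args) = { $, ;, [, id }.
In Body → Body Tail Factor: add FIRST(Tail Factor) = { ;, [, id }.
In Factor → Body Tail Tail Factor: add FIRST(Tail Tail Factor) = { ;, [, id }.
In Factor → Args Body: Body is at the end, add FOLLOW(Factor) = { $, +, ;, [, id }.
In Call → Body Call +: add FIRST(Call +) = { ;, [, id }.
Union: FOLLOW(Body) = { $, +, ;, [, id }.

{ $, +, ;, [, id }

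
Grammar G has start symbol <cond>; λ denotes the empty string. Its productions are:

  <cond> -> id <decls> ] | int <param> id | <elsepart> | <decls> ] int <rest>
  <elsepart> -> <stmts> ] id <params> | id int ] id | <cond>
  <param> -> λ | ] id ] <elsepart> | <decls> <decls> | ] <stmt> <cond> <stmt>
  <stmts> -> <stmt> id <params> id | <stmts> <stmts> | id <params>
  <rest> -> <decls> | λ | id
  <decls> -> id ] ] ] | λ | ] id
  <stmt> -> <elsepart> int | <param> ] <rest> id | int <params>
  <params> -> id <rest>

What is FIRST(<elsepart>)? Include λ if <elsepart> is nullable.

From <elsepart> -> <stmts> ] id <params>: add FIRST(<stmts>) = { ], id, int }.
<elsepart> -> id int ] id contributes {id}.
From <elsepart> -> <cond>: add FIRST(<cond>) = { ], id, int }.
Union: FIRST(<elsepart>) = { ], id, int }.

{ ], id, int }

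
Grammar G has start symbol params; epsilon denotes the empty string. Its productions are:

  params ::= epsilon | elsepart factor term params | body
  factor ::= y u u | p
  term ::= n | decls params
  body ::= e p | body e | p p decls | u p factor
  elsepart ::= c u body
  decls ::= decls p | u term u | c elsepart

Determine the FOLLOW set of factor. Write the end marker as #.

In params ::= elsepart factor term params: add FIRST(term params) = { c, n, u }.
In body ::= u p factor: factor is at the end, add FOLLOW(body) = { #, c, e, p, u, y }.
Union: FOLLOW(factor) = { #, c, e, n, p, u, y }.

{ #, c, e, n, p, u, y }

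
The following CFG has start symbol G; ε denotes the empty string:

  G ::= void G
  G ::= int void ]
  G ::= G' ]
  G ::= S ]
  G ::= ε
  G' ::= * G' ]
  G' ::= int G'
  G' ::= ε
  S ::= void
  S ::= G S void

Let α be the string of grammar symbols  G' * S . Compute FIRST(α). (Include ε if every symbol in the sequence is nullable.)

{ *, int }

Add FIRST(G')\{ε} = { *, int }; G' is nullable, continue.
* is a terminal; add {*} and stop.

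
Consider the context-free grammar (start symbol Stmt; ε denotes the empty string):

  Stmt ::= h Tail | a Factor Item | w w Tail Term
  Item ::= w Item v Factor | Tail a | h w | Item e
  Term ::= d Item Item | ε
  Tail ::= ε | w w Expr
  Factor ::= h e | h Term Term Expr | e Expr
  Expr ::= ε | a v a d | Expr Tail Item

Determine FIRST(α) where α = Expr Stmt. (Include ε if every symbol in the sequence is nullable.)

Add FIRST(Expr)\{ε} = { a, h, w }; Expr is nullable, continue.
Add FIRST(Stmt) = { a, h, w }; Stmt is not nullable, stop.

{ a, h, w }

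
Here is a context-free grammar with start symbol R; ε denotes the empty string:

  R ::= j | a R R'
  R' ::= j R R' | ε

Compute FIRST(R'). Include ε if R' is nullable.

{ j, ε }

R' ::= j R R' contributes {j}.
R' ::= ε contributes ε.
Union: FIRST(R') = { j, ε }.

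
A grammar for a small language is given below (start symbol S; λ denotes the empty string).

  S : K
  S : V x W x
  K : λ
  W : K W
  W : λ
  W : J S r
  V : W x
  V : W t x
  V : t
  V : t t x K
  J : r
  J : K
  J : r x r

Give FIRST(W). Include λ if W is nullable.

{ r, t, x, λ }

From W : K W: K, W nullable, take FIRST(K) ∪ FIRST(W) = { r, t, x }; also λ since the whole RHS is nullable.
W : λ contributes λ.
From W : J S r: J, S nullable, take FIRST(J) ∪ FIRST(S) ∪ {r} = { r, t, x }.
Union: FIRST(W) = { r, t, x, λ }.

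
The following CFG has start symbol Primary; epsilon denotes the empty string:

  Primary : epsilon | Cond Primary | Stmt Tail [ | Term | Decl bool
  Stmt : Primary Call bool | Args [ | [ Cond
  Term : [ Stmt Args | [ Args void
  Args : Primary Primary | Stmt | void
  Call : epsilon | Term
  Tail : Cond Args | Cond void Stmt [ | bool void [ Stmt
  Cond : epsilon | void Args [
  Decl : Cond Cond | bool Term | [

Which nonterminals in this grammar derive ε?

{ Args, Call, Cond, Decl, Primary, Tail }

Directly nullable (have an epsilon-production): Primary, Call, Cond.
Tail : Cond Args with every symbol nullable, so Tail is nullable.
Decl : Cond Cond with every symbol nullable, so Decl is nullable.
Args : Primary Primary with every symbol nullable, so Args is nullable.
No other nonterminal has a production whose RHS symbols are all nullable.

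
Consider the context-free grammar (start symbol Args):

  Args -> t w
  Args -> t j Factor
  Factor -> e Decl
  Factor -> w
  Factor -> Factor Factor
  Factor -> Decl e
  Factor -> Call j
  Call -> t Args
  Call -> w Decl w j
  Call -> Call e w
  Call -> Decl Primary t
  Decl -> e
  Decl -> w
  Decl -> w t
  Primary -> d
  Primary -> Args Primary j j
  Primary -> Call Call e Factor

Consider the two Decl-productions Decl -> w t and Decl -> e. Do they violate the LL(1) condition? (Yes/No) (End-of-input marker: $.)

No

FIRST(w t) = { w } and FIRST(e) = { e }.
The FIRST sets are disjoint and neither alternative is nullable — no conflict.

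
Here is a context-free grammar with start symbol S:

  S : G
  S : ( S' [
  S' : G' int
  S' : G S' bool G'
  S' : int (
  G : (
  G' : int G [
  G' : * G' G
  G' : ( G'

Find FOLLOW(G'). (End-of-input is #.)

{ (, [, bool, int }

In S' : G' int: add FIRST(int) = { int }.
In S' : G S' bool G': G' is at the end, add FOLLOW(S') = { [, bool }.
In G' : * G' G: add FIRST(G) = { ( }.
In G' : ( G': G' is at the end, add FOLLOW(G') = { (, [, bool, int }.
Union: FOLLOW(G') = { (, [, bool, int }.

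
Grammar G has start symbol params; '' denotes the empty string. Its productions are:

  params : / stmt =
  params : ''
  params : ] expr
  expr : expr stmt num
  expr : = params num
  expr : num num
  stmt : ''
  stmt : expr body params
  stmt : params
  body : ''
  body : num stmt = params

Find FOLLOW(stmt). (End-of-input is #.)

{ =, num }

In params : / stmt =: add FIRST(=) = { = }.
In expr : expr stmt num: add FIRST(num) = { num }.
In body : num stmt = params: add FIRST(= params) = { = }.
Union: FOLLOW(stmt) = { =, num }.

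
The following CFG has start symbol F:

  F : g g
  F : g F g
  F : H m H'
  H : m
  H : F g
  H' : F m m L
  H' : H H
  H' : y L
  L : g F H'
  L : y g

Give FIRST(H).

H : m contributes {m}.
From H : F g: add FIRST(F) = { g, m }.
Union: FIRST(H) = { g, m }.

{ g, m }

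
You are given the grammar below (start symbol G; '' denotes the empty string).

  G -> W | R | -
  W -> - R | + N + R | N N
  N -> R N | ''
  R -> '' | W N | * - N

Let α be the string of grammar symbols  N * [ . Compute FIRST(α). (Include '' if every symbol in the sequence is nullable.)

Add FIRST(N)\{''} = { *, +, - }; N is nullable, continue.
* is a terminal; add {*} and stop.

{ *, +, - }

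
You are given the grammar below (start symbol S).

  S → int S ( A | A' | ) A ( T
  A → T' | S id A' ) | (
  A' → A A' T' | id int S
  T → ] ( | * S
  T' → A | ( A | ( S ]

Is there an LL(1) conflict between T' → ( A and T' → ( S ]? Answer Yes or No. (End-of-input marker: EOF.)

Yes

FIRST(( A) = { ( } and FIRST(( S ]) = { ( }.
Both contain (, so the two alternatives are not disjoint — LL(1) conflict.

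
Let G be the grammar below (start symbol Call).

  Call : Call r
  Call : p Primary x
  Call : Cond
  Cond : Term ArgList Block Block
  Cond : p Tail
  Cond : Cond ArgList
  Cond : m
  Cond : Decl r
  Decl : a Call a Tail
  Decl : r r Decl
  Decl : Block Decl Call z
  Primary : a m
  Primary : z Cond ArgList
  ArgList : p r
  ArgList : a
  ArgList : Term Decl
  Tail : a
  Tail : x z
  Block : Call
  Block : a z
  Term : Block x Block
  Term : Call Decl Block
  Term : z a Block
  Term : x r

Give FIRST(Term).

{ a, m, p, r, x, z }

From Term : Block x Block: add FIRST(Block) = { a, m, p, r, x, z }.
From Term : Call Decl Block: add FIRST(Call) = { a, m, p, r, x, z }.
Term : z a Block contributes {z}.
Term : x r contributes {x}.
Union: FIRST(Term) = { a, m, p, r, x, z }.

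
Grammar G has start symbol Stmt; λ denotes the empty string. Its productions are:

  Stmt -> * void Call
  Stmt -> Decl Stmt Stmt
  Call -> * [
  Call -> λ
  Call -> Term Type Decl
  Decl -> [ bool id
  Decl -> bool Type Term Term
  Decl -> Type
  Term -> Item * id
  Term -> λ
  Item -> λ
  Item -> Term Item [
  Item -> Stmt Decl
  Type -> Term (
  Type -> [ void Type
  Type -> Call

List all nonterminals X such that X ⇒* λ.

{ Call, Decl, Item, Term, Type }

Directly nullable (have an λ-production): Call, Term, Item.
Decl -> Type with every symbol nullable, so Decl is nullable.
Type -> Call with every symbol nullable, so Type is nullable.
No other nonterminal has a production whose RHS symbols are all nullable.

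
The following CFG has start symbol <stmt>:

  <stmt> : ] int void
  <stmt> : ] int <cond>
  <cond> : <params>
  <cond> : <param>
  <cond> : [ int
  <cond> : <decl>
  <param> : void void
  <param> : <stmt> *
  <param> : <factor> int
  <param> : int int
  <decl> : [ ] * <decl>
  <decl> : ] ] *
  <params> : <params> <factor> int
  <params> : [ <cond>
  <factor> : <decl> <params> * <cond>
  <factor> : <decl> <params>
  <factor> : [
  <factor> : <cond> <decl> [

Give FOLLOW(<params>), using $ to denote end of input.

{ $, *, [, ], int, void }

In <cond> : <params>: <params> is at the end, add FOLLOW(<cond>) = { $, *, [, ], int, void }.
In <params> : <params> <factor> int: add FIRST(<factor> int) = { [, ], int, void }.
In <factor> : <decl> <params> * <cond>: add FIRST(* <cond>) = { * }.
In <factor> : <decl> <params>: <params> is at the end, add FOLLOW(<factor>) = { int }.
Union: FOLLOW(<params>) = { $, *, [, ], int, void }.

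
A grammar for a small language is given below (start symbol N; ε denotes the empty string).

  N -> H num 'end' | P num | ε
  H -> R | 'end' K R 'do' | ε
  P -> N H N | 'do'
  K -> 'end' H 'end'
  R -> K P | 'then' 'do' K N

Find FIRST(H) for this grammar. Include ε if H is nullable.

From H -> R: add FIRST(R) = { 'end', 'then' }.
H -> 'end' K R 'do' contributes {'end'}.
H -> ε contributes ε.
Union: FIRST(H) = { 'end', 'then', ε }.

{ 'end', 'then', ε }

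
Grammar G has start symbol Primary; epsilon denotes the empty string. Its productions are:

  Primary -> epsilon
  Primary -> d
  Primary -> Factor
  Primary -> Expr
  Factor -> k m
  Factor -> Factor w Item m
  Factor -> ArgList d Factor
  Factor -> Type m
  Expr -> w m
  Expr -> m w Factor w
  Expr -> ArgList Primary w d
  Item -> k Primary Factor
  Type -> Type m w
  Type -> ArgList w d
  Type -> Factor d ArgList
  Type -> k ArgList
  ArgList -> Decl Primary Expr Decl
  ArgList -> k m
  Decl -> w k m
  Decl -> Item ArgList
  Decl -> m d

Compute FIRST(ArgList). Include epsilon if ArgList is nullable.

{ k, m, w }

From ArgList -> Decl Primary Expr Decl: add FIRST(Decl) = { k, m, w }.
ArgList -> k m contributes {k}.
Union: FIRST(ArgList) = { k, m, w }.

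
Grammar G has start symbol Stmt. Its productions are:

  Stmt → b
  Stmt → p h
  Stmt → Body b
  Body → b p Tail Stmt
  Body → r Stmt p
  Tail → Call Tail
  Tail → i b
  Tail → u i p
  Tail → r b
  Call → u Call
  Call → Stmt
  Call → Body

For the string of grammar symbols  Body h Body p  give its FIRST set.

{ b, r }

Add FIRST(Body) = { b, r }; Body is not nullable, stop.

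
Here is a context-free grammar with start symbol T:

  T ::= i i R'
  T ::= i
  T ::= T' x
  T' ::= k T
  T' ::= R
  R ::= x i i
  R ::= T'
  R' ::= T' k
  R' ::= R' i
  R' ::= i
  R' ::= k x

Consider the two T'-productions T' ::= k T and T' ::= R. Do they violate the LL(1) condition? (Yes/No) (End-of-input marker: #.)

FIRST(k T) = { k } and FIRST(R) = { k, x }.
Both contain k, so the two alternatives are not disjoint — LL(1) conflict.

Yes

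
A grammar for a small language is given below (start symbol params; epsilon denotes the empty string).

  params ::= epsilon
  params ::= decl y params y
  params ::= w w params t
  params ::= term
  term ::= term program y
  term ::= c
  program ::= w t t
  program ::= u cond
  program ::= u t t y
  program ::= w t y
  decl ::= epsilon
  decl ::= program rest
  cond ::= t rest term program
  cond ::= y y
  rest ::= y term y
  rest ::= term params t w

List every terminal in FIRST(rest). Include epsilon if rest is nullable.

rest ::= y term y contributes {y}.
From rest ::= term params t w: add FIRST(term) = { c }.
Union: FIRST(rest) = { c, y }.

{ c, y }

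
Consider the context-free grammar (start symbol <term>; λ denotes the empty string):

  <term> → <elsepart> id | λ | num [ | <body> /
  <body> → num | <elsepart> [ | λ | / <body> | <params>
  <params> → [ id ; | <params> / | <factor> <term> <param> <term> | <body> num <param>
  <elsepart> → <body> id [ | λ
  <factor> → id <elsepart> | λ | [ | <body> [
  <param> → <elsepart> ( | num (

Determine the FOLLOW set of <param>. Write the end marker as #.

In <params> → <factor> <term> <param> <term>: add FIRST(<term>)\{λ} = { (, /, [, id, num }.
  Since <term> is nullable, also add FOLLOW(<params>) = { /, [, id, num }.
In <params> → <body> num <param>: <param> is at the end, add FOLLOW(<params>) = { /, [, id, num }.
Union: FOLLOW(<param>) = { (, /, [, id, num }.

{ (, /, [, id, num }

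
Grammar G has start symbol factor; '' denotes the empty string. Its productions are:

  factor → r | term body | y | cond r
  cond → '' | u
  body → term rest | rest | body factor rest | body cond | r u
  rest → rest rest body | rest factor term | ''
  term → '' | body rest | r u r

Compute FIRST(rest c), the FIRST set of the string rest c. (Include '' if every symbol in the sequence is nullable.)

Add FIRST(rest)\{''} = { r, u, y }; rest is nullable, continue.
c is a terminal; add {c} and stop.

{ c, r, u, y }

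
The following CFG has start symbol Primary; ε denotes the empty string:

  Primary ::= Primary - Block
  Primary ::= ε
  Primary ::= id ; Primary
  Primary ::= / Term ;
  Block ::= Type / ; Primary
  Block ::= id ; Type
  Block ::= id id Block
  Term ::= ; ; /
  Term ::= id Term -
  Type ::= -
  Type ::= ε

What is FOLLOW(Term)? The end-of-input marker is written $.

{ -, ; }

In Primary ::= / Term ;: add FIRST(;) = { ; }.
In Term ::= id Term -: add FIRST(-) = { - }.
Union: FOLLOW(Term) = { -, ; }.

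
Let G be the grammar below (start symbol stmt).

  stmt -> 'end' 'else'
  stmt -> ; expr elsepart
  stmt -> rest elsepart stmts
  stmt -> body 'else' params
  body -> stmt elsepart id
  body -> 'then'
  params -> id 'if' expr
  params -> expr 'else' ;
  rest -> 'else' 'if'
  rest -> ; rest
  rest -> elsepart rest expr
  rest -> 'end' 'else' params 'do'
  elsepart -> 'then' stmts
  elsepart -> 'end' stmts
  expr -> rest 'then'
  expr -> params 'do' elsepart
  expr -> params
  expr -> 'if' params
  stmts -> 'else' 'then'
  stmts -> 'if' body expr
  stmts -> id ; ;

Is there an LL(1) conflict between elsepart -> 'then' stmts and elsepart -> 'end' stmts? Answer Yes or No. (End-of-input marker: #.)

FIRST('then' stmts) = { 'then' } and FIRST('end' stmts) = { 'end' }.
The FIRST sets are disjoint and neither alternative is nullable — no conflict.

No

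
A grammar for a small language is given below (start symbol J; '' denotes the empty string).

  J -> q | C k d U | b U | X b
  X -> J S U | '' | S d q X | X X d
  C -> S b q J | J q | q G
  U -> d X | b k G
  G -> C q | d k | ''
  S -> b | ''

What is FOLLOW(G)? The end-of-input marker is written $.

{ $, b, d, k, q }

In C -> q G: G is at the end, add FOLLOW(C) = { k, q }.
In U -> b k G: G is at the end, add FOLLOW(U) = { $, b, d, k, q }.
Union: FOLLOW(G) = { $, b, d, k, q }.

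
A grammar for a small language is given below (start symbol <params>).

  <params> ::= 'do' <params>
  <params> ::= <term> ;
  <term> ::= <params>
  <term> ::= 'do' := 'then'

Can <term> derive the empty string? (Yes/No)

No nonterminal in this grammar is nullable.
No production of <term> has an RHS whose symbols are all nullable, so <term> is not nullable.

No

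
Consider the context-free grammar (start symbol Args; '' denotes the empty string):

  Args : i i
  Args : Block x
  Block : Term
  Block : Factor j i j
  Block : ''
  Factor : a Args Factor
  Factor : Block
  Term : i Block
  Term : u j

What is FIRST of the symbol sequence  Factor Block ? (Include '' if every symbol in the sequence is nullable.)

Add FIRST(Factor)\{''} = { a, i, j, u }; Factor is nullable, continue.
Add FIRST(Block)\{''} = { a, i, j, u }; Block is nullable, continue.
Every symbol is nullable, so include ''.

{ a, i, j, u, '' }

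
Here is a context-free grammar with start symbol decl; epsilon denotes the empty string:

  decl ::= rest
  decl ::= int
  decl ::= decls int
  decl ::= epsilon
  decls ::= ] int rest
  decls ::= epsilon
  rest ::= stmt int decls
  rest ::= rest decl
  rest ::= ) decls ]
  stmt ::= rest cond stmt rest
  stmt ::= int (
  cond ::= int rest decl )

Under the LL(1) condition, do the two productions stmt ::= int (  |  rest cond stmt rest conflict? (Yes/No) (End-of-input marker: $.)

Yes

FIRST(int () = { int } and FIRST(rest cond stmt rest) = { ), int }.
Both contain int, so the two alternatives are not disjoint — LL(1) conflict.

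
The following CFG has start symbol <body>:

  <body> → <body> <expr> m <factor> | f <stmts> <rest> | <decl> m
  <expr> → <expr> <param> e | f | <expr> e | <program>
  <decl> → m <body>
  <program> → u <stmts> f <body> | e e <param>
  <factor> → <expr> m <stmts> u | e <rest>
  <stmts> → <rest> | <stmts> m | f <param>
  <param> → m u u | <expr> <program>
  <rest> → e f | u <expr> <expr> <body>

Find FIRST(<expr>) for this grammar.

From <expr> → <expr> <param> e: add FIRST(<expr>) = { e, f, u }.
<expr> → f contributes {f}.
From <expr> → <expr> e: add FIRST(<expr>) = { e, f, u }.
From <expr> → <program>: add FIRST(<program>) = { e, u }.
Union: FIRST(<expr>) = { e, f, u }.

{ e, f, u }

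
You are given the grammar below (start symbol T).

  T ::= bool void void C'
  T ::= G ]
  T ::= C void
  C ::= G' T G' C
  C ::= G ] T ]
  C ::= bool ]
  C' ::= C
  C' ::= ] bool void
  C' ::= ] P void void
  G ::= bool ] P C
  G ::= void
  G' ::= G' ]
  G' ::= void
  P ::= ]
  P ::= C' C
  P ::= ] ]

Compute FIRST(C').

From C' ::= C: add FIRST(C) = { bool, void }.
C' ::= ] bool void contributes {]}.
C' ::= ] P void void contributes {]}.
Union: FIRST(C') = { ], bool, void }.

{ ], bool, void }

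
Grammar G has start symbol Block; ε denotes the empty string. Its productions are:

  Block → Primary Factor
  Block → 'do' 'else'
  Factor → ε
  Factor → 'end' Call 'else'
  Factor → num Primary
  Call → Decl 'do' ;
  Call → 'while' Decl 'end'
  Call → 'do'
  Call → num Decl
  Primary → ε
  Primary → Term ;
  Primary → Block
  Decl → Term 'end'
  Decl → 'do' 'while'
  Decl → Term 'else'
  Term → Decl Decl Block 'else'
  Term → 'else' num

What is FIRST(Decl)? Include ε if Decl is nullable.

{ 'do', 'else' }

From Decl → Term 'end': add FIRST(Term) = { 'do', 'else' }.
Decl → 'do' 'while' contributes {'do'}.
From Decl → Term 'else': add FIRST(Term) = { 'do', 'else' }.
Union: FIRST(Decl) = { 'do', 'else' }.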